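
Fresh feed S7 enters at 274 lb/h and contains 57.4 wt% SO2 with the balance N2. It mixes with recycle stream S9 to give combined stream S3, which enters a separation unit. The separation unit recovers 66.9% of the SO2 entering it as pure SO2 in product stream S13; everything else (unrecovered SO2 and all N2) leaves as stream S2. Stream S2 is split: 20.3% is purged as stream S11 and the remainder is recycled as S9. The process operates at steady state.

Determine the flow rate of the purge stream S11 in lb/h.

N2 enters only via S7 and leaves only via the purge: 274×0.426 = 0.203×(N2 in S2), and the separation unit passes all N2, so N2 in S3 = N2 in S2 = 575 lb/h.
SO2 in S3: m_A = 274×0.574 + (1−0.203)·(1−0.669)·m_A, so m_A = 157.28/0.7362 = 213.63 lb/h.
S2 = (1−0.669)×213.63 + 575 = 645.71 lb/h.
Purge S11 = 0.203×645.71 = 131.08 lb/h.

131.1 lb/h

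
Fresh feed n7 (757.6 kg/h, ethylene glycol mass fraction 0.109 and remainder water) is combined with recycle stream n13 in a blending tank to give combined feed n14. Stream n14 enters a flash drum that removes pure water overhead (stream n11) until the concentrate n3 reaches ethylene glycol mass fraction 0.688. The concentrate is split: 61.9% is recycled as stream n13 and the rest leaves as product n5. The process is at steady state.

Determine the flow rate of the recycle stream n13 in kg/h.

195 kg/h

Overall ethylene glycol balance (none leaves overhead): ethylene glycol in fresh feed = ethylene glycol in product, i.e. 757.6×0.109 = (1−0.619)·n3·0.688.
n3 = 82.578/(0.688×0.381) = 315.03 kg/h.
Recycle n13 = 0.619×315.03 = 195 kg/h.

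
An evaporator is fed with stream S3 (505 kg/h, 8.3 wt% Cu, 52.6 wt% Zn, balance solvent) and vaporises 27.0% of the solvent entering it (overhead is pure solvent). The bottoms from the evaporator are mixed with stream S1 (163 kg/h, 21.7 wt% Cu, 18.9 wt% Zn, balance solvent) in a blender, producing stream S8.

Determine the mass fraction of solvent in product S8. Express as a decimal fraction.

Vapour removed = 0.270×0.391×505 = 53.313 kg/h; concentrate = 451.69 kg/h.
solvent reaching the mixer = 144.14 (from concentrate) + 163×0.594 = 240.96 kg/h.
Product flow = 451.69 + 163 = 614.69 kg/h; solvent fraction = 0.392.

0.392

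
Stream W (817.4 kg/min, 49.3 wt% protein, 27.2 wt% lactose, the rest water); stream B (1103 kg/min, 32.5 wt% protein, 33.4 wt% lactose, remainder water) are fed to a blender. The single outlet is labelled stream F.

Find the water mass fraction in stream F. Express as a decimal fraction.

Total flow out = 817.4 + 1103 = 1920.4 kg/min.
water in = 817.4×0.235 + 1103×0.341 = 568.21 kg/min.
water mass fraction in F = 568.21/1920.4 = 0.296.

0.296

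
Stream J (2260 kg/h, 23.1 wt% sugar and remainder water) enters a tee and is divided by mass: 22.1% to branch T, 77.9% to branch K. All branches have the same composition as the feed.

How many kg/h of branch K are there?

1761 kg/h

Branch K flow = 0.779×2260 = 1760.5 kg/h.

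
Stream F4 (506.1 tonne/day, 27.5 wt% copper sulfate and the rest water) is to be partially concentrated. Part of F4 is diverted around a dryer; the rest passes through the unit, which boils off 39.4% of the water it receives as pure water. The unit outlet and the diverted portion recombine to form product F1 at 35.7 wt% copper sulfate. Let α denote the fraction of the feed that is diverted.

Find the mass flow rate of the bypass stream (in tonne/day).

All 506.1×0.275 = 139.18 tonne/day of copper sulfate reaches F1, so F1 = 139.18/0.357 = 389.85 tonne/day and vapour = 116.25 tonne/day.
The evaporator receives (1−α)·506.1 of feed at 0.725 water and removes 0.394 of that water:
0.394×0.725×(1−α)×506.1 = 116.25
(1−α) = 116.25/144.57 = 0.8041;  α = 0.1959.
Bypass flow = 0.1959×506.1 = 99.144 tonne/day.

99.14 tonne/day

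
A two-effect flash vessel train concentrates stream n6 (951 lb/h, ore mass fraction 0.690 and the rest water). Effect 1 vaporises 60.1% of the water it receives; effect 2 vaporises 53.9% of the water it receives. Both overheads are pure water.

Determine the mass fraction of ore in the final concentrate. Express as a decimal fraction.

0.924

water in feed = 951×0.310 = 294.81 lb/h.
After stage 1: water left = (1−0.601)×294.81 = 117.63; stream total = 773.82 lb/h.
After stage 2: water left = (1−0.539)×117.63 = 54.227; final concentrate = 710.42 lb/h.
ore fraction = 656.19/710.42 = 0.924.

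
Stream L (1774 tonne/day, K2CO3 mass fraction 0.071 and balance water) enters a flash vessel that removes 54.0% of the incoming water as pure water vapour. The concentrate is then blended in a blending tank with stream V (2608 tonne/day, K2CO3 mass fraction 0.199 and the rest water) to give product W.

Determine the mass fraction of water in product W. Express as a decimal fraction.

0.815

Vapour removed = 0.540×0.929×1774 = 889.94 tonne/day; concentrate = 884.06 tonne/day.
water reaching the mixer = 758.1 (from concentrate) + 2608×0.801 = 2847.1 tonne/day.
Product flow = 884.06 + 2608 = 3492.1 tonne/day; water fraction = 0.815.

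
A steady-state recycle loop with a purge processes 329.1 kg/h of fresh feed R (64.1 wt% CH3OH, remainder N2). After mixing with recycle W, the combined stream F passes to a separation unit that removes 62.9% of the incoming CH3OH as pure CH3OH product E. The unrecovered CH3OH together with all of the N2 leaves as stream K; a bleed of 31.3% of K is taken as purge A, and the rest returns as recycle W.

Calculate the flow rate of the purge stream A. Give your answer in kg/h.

151 kg/h

N2 enters only via R and leaves only via the purge: 329.1×0.359 = 0.313×(N2 in K), and the separation unit passes all N2, so N2 in F = N2 in K = 377.47 kg/h.
CH3OH in F: m_A = 329.1×0.641 + (1−0.313)·(1−0.629)·m_A, so m_A = 210.95/0.7451 = 283.11 kg/h.
K = (1−0.629)×283.11 + 377.47 = 482.5 kg/h.
Purge A = 0.313×482.5 = 151.02 kg/h.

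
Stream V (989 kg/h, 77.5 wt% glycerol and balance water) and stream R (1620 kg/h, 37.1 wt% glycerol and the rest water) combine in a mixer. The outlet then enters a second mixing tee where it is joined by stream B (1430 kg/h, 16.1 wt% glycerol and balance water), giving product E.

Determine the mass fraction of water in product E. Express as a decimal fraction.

0.6044

Overall, product flow = 4039 kg/h.
water in = 989×0.225 + 1620×0.629 + 1430×0.839 = 2441.3 kg/h.
water fraction in E = 0.6044.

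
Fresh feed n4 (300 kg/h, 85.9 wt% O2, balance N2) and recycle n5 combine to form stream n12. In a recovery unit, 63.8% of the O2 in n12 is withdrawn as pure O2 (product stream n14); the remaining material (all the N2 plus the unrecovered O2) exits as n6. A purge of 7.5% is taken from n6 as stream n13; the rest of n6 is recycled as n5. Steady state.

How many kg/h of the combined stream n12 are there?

N2 enters only via n4 and leaves only via the purge: 300×0.141 = 0.075×(N2 in n6), and the recovery unit passes all N2, so N2 in n12 = N2 in n6 = 564 kg/h.
O2 in n12: m_A = 300×0.859 + (1−0.075)·(1−0.638)·m_A, so m_A = 257.7/0.6652 = 387.43 kg/h.
n12 = 387.43 + 564 = 951.43 kg/h.

951.4 kg/h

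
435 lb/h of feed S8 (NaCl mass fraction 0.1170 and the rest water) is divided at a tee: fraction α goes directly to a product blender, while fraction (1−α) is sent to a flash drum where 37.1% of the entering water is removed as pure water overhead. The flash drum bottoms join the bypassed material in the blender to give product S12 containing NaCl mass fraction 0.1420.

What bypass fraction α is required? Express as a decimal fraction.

0.463

All 435×0.117 = 50.895 lb/h of NaCl reaches S12, so S12 = 50.895/0.142 = 358.42 lb/h and vapour = 76.585 lb/h.
The evaporator receives (1−α)·435 of feed at 0.883 water and removes 0.371 of that water:
0.371×0.883×(1−α)×435 = 76.585
(1−α) = 76.585/142.5 = 0.5374;  α = 0.4626.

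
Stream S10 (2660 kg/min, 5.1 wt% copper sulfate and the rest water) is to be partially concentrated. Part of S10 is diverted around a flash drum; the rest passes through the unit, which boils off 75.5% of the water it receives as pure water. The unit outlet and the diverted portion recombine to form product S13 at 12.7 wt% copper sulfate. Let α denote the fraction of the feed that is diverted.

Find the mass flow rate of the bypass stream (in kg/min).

438.3 kg/min

All 2660×0.051 = 135.66 kg/min of copper sulfate reaches S13, so S13 = 135.66/0.127 = 1068.2 kg/min and vapour = 1591.8 kg/min.
The evaporator receives (1−α)·2660 of feed at 0.949 water and removes 0.755 of that water:
0.755×0.949×(1−α)×2660 = 1591.8
(1−α) = 1591.8/1905.9 = 0.8352;  α = 0.1648.
Bypass flow = 0.1648×2660 = 438.34 kg/min.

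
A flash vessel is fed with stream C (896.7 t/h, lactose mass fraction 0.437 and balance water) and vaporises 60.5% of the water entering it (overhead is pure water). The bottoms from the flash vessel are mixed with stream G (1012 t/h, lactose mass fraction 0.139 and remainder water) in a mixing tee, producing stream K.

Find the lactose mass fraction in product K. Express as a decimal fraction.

Vapour removed = 0.605×0.563×896.7 = 305.43 t/h; concentrate = 591.27 t/h.
lactose reaching the mixer = 391.86 (from concentrate) + 1012×0.139 = 532.53 t/h.
Product flow = 591.27 + 1012 = 1603.3 t/h; lactose fraction = 0.332.

0.332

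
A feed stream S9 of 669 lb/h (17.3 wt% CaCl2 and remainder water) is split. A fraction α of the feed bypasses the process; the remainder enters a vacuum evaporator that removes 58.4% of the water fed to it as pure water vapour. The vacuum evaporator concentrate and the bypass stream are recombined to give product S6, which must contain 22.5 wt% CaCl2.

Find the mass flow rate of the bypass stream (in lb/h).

348.9 lb/h

All 669×0.173 = 115.74 lb/h of CaCl2 reaches S6, so S6 = 115.74/0.225 = 514.39 lb/h and vapour = 154.61 lb/h.
The evaporator receives (1−α)·669 of feed at 0.827 water and removes 0.584 of that water:
0.584×0.827×(1−α)×669 = 154.61
(1−α) = 154.61/323.11 = 0.4785;  α = 0.5215.
Bypass flow = 0.5215×669 = 348.87 lb/h.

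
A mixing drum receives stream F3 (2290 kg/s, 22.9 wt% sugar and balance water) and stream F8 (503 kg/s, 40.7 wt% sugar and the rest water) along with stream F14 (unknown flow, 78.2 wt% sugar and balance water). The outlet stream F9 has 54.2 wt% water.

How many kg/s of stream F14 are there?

1698 kg/s

Let F14 be the unknown flow. Total out = 2793 + F14.
water balance: 2063.9 + 0.218·F14 = 0.542·(2793 + F14)
(0.218 − 0.542)·F14 = 0.542×2793 − 2063.9 = -550.06
F14 = -550.06 / -0.324 = 1697.7 kg/s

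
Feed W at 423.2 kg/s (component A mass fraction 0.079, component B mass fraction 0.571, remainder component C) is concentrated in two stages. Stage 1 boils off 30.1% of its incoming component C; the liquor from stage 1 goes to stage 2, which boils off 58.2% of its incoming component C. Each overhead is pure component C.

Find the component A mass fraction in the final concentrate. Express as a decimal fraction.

component C in feed = 423.2×0.350 = 148.12 kg/s.
After stage 1: component C left = (1−0.301)×148.12 = 103.54; stream total = 378.62 kg/s.
After stage 2: component C left = (1−0.582)×103.54 = 43.278; final concentrate = 318.36 kg/s.
component A fraction = 33.433/318.36 = 0.105.

0.105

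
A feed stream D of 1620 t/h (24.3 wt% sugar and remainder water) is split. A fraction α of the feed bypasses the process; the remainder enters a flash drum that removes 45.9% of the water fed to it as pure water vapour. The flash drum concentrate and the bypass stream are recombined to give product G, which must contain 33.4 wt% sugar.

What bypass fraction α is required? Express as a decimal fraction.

0.216

All 1620×0.243 = 393.66 t/h of sugar reaches G, so G = 393.66/0.334 = 1178.6 t/h and vapour = 441.38 t/h.
The evaporator receives (1−α)·1620 of feed at 0.757 water and removes 0.459 of that water:
0.459×0.757×(1−α)×1620 = 441.38
(1−α) = 441.38/562.89 = 0.7841;  α = 0.2159.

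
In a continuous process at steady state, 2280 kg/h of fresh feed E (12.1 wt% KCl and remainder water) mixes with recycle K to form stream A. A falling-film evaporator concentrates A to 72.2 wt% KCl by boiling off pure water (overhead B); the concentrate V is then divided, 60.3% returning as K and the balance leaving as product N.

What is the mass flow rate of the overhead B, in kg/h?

1898 kg/h

Overall KCl balance (none leaves overhead): KCl in fresh feed = KCl in product, i.e. 2280×0.121 = (1−0.603)·V·0.722.
V = 275.88/(0.722×0.397) = 962.48 kg/h.
Recycle K = 0.603×962.48 = 580.38 kg/h.
Combined feed A = 2280 + 580.38 = 2860.4 kg/h.
Overhead B = A − V = 2860.4 − 962.48 = 1897.9 kg/h.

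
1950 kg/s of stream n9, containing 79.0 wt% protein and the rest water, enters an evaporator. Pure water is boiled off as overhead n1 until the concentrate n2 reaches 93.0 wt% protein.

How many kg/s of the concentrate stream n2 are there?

protein is conserved: 1950×0.790 = 1540.5 kg/s all reports to the concentrate.
Concentrate = 1540.5/(target fraction) = 1656.5 kg/s.

1656 kg/s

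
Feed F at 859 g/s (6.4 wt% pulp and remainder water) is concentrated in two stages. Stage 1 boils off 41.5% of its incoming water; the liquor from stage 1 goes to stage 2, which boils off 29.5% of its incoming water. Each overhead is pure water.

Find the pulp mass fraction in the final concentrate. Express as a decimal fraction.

water in feed = 859×0.936 = 804.02 g/s.
After stage 1: water left = (1−0.415)×804.02 = 470.35; stream total = 525.33 g/s.
After stage 2: water left = (1−0.295)×470.35 = 331.6; final concentrate = 386.58 g/s.
pulp fraction = 54.976/386.58 = 0.1422.

0.1422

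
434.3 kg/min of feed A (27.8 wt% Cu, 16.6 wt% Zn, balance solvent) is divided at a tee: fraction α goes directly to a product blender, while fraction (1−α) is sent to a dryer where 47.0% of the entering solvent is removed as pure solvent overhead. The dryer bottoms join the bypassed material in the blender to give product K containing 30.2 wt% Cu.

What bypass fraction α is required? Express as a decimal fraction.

0.696

All 434.3×0.278 = 120.74 kg/min of Cu reaches K, so K = 120.74/0.302 = 399.79 kg/min and vapour = 34.514 kg/min.
The evaporator receives (1−α)·434.3 of feed at 0.556 solvent and removes 0.470 of that solvent:
0.470×0.556×(1−α)×434.3 = 34.514
(1−α) = 34.514/113.49 = 0.3041;  α = 0.6959.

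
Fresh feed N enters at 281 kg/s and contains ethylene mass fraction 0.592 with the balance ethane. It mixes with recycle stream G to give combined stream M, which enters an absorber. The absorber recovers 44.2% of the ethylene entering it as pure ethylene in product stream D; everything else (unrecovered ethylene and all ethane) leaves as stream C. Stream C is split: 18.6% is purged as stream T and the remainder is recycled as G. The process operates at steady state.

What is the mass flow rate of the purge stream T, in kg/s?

146.3 kg/s

ethane enters only via N and leaves only via the purge: 281×0.408 = 0.186×(ethane in C), and the absorber passes all ethane, so ethane in M = ethane in C = 616.39 kg/s.
ethylene in M: m_A = 281×0.592 + (1−0.186)·(1−0.442)·m_A, so m_A = 166.35/0.5458 = 304.79 kg/s.
C = (1−0.442)×304.79 + 616.39 = 786.46 kg/s.
Purge T = 0.186×786.46 = 146.28 kg/s.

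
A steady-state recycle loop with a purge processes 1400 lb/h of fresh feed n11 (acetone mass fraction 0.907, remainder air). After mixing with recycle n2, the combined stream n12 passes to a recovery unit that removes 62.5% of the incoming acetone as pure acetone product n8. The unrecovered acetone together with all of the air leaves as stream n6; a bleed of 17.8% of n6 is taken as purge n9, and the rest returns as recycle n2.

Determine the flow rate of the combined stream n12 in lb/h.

air enters only via n11 and leaves only via the purge: 1400×0.093 = 0.178×(air in n6), and the recovery unit passes all air, so air in n12 = air in n6 = 731.46 lb/h.
acetone in n12: m_A = 1400×0.907 + (1−0.178)·(1−0.625)·m_A, so m_A = 1269.8/0.6917 = 1835.6 lb/h.
n12 = 1835.6 + 731.46 = 2567.1 lb/h.

2567 lb/h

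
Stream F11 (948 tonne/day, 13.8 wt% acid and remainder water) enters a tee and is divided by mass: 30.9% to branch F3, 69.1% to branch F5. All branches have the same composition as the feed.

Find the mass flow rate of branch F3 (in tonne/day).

Branch F3 flow = 0.309×948 = 292.93 tonne/day.

292.9 tonne/day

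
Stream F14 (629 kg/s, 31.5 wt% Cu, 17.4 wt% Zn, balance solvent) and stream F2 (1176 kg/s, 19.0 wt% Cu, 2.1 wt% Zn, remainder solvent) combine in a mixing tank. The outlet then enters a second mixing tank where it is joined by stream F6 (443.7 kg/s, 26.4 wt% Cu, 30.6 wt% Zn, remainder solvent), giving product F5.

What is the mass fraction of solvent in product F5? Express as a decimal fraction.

Overall, product flow = 2248.7 kg/s.
solvent in = 629×0.511 + 1176×0.789 + 443.7×0.430 = 1440.1 kg/s.
solvent fraction in F5 = 0.6404.

0.6404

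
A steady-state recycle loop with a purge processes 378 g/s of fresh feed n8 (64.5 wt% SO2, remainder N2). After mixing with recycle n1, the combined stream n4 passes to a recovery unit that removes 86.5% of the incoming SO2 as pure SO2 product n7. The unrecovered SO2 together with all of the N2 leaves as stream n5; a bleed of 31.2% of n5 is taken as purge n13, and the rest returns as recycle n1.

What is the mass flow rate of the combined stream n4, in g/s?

698.9 g/s

N2 enters only via n8 and leaves only via the purge: 378×0.355 = 0.312×(N2 in n5), and the recovery unit passes all N2, so N2 in n4 = N2 in n5 = 430.1 g/s.
SO2 in n4: m_A = 378×0.645 + (1−0.312)·(1−0.865)·m_A, so m_A = 243.81/0.9071 = 268.77 g/s.
n4 = 268.77 + 430.1 = 698.87 g/s.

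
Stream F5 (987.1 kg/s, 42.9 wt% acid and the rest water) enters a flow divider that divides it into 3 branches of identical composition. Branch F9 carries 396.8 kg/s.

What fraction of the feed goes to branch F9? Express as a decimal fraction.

Fraction to F9 = 396.8/987.1 = 0.4020.

0.402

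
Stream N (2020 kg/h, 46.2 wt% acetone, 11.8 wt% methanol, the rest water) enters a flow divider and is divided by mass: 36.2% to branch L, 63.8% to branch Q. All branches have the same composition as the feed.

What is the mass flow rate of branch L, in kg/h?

731.2 kg/h

Branch L flow = 0.362×2020 = 731.24 kg/h.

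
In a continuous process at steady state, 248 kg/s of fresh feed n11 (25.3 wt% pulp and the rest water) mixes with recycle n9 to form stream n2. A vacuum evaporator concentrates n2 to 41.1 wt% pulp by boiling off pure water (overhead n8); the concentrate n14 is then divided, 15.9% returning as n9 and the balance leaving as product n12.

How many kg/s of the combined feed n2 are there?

Overall pulp balance (none leaves overhead): pulp in fresh feed = pulp in product, i.e. 248×0.253 = (1−0.159)·n14·0.411.
n14 = 62.744/(0.411×0.841) = 181.52 kg/s.
Recycle n9 = 0.159×181.52 = 28.862 kg/s.
Combined feed n2 = 248 + 28.862 = 276.86 kg/s.

276.9 kg/s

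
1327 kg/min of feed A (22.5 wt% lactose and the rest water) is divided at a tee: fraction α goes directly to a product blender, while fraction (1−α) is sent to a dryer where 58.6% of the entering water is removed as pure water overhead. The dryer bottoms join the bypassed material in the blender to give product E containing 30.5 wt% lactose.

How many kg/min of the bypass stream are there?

All 1327×0.225 = 298.57 kg/min of lactose reaches E, so E = 298.57/0.305 = 978.93 kg/min and vapour = 348.07 kg/min.
The evaporator receives (1−α)·1327 of feed at 0.775 water and removes 0.586 of that water:
0.586×0.775×(1−α)×1327 = 348.07
(1−α) = 348.07/602.66 = 0.5776;  α = 0.4224.
Bypass flow = 0.4224×1327 = 560.59 kg/min.

560.6 kg/min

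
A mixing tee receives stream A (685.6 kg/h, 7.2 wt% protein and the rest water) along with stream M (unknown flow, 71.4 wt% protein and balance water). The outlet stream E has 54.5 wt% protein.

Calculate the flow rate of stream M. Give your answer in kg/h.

1919 kg/h

Let M be the unknown flow. Total out = 685.6 + M.
protein balance: 49.363 + 0.714·M = 0.545·(685.6 + M)
(0.714 − 0.545)·M = 0.545×685.6 − 49.363 = 324.29
M = 324.29 / 0.169 = 1918.9 kg/h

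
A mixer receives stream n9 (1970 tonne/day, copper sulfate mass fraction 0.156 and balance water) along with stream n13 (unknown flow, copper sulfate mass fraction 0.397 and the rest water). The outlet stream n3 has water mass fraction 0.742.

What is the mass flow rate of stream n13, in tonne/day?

Let n13 be the unknown flow. Total out = 1970 + n13.
water balance: 1662.7 + 0.603·n13 = 0.742·(1970 + n13)
(0.603 − 0.742)·n13 = 0.742×1970 − 1662.7 = -200.94
n13 = -200.94 / -0.139 = 1445.6 tonne/day

1446 tonne/day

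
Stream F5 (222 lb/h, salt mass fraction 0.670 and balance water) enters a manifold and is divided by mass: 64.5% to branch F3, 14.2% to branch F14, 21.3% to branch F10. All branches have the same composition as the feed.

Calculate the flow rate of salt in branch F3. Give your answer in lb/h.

95.94 lb/h

Branch F3 total = 0.645×222 = 143.19 lb/h.
salt in F3 = 0.670×143.19 = 95.937 lb/h.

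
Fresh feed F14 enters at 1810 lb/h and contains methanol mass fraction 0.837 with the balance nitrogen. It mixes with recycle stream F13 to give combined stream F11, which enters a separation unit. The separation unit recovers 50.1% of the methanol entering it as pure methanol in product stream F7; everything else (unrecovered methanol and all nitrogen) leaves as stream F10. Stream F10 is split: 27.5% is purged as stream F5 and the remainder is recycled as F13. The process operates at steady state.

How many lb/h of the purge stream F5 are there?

620.8 lb/h

nitrogen enters only via F14 and leaves only via the purge: 1810×0.163 = 0.275×(nitrogen in F10), and the separation unit passes all nitrogen, so nitrogen in F11 = nitrogen in F10 = 1072.8 lb/h.
methanol in F11: m_A = 1810×0.837 + (1−0.275)·(1−0.501)·m_A, so m_A = 1515/0.6382 = 2373.7 lb/h.
F10 = (1−0.501)×2373.7 + 1072.8 = 2257.3 lb/h.
Purge F5 = 0.275×2257.3 = 620.76 lb/h.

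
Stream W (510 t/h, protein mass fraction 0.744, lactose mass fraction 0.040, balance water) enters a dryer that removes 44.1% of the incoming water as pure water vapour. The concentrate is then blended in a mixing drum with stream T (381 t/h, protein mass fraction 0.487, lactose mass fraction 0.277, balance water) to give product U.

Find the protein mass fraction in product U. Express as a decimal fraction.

Vapour removed = 0.441×0.216×510 = 48.581 t/h; concentrate = 461.42 t/h.
protein reaching the mixer = 379.44 (from concentrate) + 381×0.487 = 564.99 t/h.
Product flow = 461.42 + 381 = 842.42 t/h; protein fraction = 0.671.

0.671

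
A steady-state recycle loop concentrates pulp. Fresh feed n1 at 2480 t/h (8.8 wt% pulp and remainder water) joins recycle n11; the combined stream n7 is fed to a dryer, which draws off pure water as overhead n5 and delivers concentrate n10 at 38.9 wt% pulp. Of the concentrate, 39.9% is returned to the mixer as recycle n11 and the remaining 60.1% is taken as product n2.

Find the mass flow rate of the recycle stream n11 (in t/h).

372.5 t/h

Overall pulp balance (none leaves overhead): pulp in fresh feed = pulp in product, i.e. 2480×0.088 = (1−0.399)·n10·0.389.
n10 = 218.24/(0.389×0.601) = 933.49 t/h.
Recycle n11 = 0.399×933.49 = 372.46 t/h.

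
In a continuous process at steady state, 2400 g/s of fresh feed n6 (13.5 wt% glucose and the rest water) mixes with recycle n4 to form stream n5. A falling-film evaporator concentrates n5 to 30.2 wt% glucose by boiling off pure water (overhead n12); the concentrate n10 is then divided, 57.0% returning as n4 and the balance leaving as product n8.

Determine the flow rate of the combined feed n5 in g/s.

Overall glucose balance (none leaves overhead): glucose in fresh feed = glucose in product, i.e. 2400×0.135 = (1−0.570)·n10·0.302.
n10 = 324/(0.302×0.430) = 2495 g/s.
Recycle n4 = 0.570×2495 = 1422.1 g/s.
Combined feed n5 = 2400 + 1422.1 = 3822.1 g/s.

3822 g/s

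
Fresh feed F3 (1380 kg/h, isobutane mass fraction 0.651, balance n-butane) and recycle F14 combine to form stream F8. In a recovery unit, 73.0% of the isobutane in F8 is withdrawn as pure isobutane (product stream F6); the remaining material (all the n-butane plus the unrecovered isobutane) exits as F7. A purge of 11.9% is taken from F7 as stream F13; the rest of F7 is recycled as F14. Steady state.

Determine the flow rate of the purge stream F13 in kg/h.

n-butane enters only via F3 and leaves only via the purge: 1380×0.349 = 0.119×(n-butane in F7), and the recovery unit passes all n-butane, so n-butane in F8 = n-butane in F7 = 4047.2 kg/h.
isobutane in F8: m_A = 1380×0.651 + (1−0.119)·(1−0.730)·m_A, so m_A = 898.38/0.7621 = 1178.8 kg/h.
F7 = (1−0.730)×1178.8 + 4047.2 = 4365.5 kg/h.
Purge F13 = 0.119×4365.5 = 519.49 kg/h.

519.5 kg/h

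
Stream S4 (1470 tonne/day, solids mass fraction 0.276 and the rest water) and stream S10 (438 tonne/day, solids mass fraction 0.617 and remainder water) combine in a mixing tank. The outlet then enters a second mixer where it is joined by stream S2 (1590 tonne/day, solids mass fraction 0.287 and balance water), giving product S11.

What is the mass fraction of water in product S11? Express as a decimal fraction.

Overall, product flow = 3498 tonne/day.
water in = 1470×0.724 + 438×0.383 + 1590×0.713 = 2365.7 tonne/day.
water fraction in S11 = 0.676.

0.676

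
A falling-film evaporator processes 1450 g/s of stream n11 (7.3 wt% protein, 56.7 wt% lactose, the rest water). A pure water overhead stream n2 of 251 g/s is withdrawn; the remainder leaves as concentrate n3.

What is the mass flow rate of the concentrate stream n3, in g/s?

1199 g/s

Concentrate = 1450 − 251 = 1199 g/s.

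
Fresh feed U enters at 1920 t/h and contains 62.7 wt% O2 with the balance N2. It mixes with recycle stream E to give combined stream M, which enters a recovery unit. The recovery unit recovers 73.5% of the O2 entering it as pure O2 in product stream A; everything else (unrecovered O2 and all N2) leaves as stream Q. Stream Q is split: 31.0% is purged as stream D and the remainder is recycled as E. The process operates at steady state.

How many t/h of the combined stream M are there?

3783 t/h

N2 enters only via U and leaves only via the purge: 1920×0.373 = 0.310×(N2 in Q), and the recovery unit passes all N2, so N2 in M = N2 in Q = 2310.2 t/h.
O2 in M: m_A = 1920×0.627 + (1−0.310)·(1−0.735)·m_A, so m_A = 1203.8/0.8172 = 1473.2 t/h.
M = 1473.2 + 2310.2 = 3783.4 t/h.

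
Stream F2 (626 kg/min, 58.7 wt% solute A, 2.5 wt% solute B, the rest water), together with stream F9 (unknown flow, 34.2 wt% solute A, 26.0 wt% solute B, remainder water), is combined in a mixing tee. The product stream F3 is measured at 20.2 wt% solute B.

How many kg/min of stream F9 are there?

Let F9 be the unknown flow. Total out = 626 + F9.
solute B balance: 15.65 + 0.260·F9 = 0.202·(626 + F9)
(0.260 − 0.202)·F9 = 0.202×626 − 15.65 = 110.8
F9 = 110.8 / 0.058 = 1910.4 kg/min

1910 kg/min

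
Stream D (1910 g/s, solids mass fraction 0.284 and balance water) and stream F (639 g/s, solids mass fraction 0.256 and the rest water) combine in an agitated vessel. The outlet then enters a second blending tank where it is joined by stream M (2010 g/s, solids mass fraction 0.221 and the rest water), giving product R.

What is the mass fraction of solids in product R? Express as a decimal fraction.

0.252

Overall, product flow = 4559 g/s.
solids in = 1910×0.284 + 639×0.256 + 2010×0.221 = 1150.2 g/s.
solids fraction in R = 0.252.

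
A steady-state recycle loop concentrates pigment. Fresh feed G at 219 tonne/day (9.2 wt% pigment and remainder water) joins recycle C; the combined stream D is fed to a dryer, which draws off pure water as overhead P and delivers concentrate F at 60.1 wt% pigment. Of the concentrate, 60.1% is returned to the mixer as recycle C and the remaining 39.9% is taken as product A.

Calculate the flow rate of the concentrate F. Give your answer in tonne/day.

84.02 tonne/day

Overall pigment balance (none leaves overhead): pigment in fresh feed = pigment in product, i.e. 219×0.092 = (1−0.601)·F·0.601.
F = 20.148/(0.601×0.399) = 84.02 tonne/day.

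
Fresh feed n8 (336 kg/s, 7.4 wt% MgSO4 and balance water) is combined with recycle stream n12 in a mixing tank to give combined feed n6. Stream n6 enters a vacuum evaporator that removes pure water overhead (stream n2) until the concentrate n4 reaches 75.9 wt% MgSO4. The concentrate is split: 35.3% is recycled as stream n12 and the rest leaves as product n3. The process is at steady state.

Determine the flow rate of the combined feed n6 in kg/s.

Overall MgSO4 balance (none leaves overhead): MgSO4 in fresh feed = MgSO4 in product, i.e. 336×0.074 = (1−0.353)·n4·0.759.
n4 = 24.864/(0.759×0.647) = 50.632 kg/s.
Recycle n12 = 0.353×50.632 = 17.873 kg/s.
Combined feed n6 = 336 + 17.873 = 353.87 kg/s.

353.9 kg/s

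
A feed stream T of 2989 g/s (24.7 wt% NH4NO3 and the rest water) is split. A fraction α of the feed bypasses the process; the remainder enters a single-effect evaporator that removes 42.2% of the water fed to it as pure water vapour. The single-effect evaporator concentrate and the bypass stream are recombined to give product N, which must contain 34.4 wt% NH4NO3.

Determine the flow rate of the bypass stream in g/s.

All 2989×0.247 = 738.28 g/s of NH4NO3 reaches N, so N = 738.28/0.344 = 2146.2 g/s and vapour = 842.83 g/s.
The evaporator receives (1−α)·2989 of feed at 0.753 water and removes 0.422 of that water:
0.422×0.753×(1−α)×2989 = 842.83
(1−α) = 842.83/949.8 = 0.8874;  α = 0.1126.
Bypass flow = 0.1126×2989 = 336.64 g/s.

336.6 g/s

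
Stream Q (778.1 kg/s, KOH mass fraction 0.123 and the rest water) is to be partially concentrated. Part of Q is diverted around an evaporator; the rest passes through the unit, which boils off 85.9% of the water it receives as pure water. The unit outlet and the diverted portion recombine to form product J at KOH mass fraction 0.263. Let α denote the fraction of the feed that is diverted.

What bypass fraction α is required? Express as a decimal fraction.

All 778.1×0.123 = 95.706 kg/s of KOH reaches J, so J = 95.706/0.263 = 363.9 kg/s and vapour = 414.2 kg/s.
The evaporator receives (1−α)·778.1 of feed at 0.877 water and removes 0.859 of that water:
0.859×0.877×(1−α)×778.1 = 414.2
(1−α) = 414.2/586.18 = 0.7066;  α = 0.2934.

0.293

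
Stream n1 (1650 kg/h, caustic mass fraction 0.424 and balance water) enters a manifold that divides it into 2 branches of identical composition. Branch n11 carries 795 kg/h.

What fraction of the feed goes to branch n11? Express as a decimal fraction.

0.482

Fraction to n11 = 795/1650 = 0.4818.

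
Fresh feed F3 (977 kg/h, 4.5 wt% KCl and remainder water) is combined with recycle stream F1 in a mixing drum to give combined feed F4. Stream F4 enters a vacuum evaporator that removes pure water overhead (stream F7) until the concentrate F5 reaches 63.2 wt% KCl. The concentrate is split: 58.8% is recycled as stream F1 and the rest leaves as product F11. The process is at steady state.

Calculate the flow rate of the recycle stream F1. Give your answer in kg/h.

99.28 kg/h

Overall KCl balance (none leaves overhead): KCl in fresh feed = KCl in product, i.e. 977×0.045 = (1−0.588)·F5·0.632.
F5 = 43.965/(0.632×0.412) = 168.85 kg/h.
Recycle F1 = 0.588×168.85 = 99.282 kg/h.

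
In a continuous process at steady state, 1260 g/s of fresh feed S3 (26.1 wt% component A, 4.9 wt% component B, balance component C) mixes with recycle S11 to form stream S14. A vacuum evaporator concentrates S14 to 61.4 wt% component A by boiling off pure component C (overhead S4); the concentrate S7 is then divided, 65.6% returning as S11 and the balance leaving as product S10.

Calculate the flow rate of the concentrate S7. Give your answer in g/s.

1557 g/s

Overall component A balance (none leaves overhead): component A in fresh feed = component A in product, i.e. 1260×0.261 = (1−0.656)·S7·0.614.
S7 = 328.86/(0.614×0.344) = 1557 g/s.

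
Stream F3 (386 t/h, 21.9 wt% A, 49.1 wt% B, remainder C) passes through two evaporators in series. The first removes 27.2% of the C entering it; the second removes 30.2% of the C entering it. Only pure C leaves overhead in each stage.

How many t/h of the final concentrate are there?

C in feed = 386×0.290 = 111.94 t/h.
After stage 1: C left = (1−0.272)×111.94 = 81.492; stream total = 355.55 t/h.
After stage 2: C left = (1−0.302)×81.492 = 56.882; final concentrate = 330.94 t/h.

330.9 t/h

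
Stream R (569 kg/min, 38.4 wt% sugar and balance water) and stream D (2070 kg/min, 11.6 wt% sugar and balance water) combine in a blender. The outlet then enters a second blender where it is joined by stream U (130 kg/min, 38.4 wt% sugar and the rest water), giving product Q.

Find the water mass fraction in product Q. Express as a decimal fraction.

Overall, product flow = 2769 kg/min.
water in = 569×0.616 + 2070×0.884 + 130×0.616 = 2260.5 kg/min.
water fraction in Q = 0.816.

0.816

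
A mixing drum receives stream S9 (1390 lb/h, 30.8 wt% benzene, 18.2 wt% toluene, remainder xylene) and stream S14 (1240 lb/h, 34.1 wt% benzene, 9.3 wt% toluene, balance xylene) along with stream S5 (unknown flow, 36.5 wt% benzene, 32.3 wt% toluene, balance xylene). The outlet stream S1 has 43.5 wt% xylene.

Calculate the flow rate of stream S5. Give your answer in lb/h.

2168 lb/h

Let S5 be the unknown flow. Total out = 2630 + S5.
xylene balance: 1410.7 + 0.312·S5 = 0.435·(2630 + S5)
(0.312 − 0.435)·S5 = 0.435×2630 − 1410.7 = -266.69
S5 = -266.69 / -0.123 = 2168.2 lb/h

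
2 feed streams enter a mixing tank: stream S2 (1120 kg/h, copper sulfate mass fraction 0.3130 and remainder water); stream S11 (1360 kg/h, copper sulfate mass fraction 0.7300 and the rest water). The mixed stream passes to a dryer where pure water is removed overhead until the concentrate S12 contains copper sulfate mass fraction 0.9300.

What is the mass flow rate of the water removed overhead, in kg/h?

copper sulfate entering = 1120×0.313 + 1360×0.730 = 1343.4 kg/h.
All copper sulfate reports to S12, so S12 = 1343.4/0.930 = 1444.5 kg/h.
Total feed = 2480 kg/h; overhead = 2480 − 1444.5 = 1035.5 kg/h.

1036 kg/h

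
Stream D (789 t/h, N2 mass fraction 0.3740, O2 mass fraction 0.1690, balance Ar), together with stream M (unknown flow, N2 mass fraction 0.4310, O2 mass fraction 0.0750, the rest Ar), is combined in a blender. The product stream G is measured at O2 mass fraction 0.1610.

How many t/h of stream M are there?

73.4 t/h

Let M be the unknown flow. Total out = 789 + M.
O2 balance: 133.34 + 0.075·M = 0.161·(789 + M)
(0.075 − 0.161)·M = 0.161×789 − 133.34 = -6.312
M = -6.312 / -0.086 = 73.395 t/h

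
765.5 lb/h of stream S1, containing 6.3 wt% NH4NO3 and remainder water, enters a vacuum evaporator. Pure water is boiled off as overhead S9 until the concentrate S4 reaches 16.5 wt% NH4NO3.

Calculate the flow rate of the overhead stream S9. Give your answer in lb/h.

NH4NO3 is conserved: 765.5×0.063 = 48.227 lb/h all reports to the concentrate.
Concentrate = 48.227/(target fraction) = 292.28 lb/h.
Overhead = 765.5 − 292.28 = 473.22 lb/h.

473.2 lb/h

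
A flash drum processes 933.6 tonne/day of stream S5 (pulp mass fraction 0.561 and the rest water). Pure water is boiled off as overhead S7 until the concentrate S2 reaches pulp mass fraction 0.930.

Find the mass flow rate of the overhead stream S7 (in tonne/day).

pulp is conserved: 933.6×0.561 = 523.75 tonne/day all reports to the concentrate.
Concentrate = 523.75/(target fraction) = 563.17 tonne/day.
Overhead = 933.6 − 563.17 = 370.43 tonne/day.

370.4 tonne/day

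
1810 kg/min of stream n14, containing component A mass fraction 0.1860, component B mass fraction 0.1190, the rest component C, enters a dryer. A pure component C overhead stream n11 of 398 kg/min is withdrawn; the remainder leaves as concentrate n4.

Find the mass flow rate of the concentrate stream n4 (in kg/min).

Concentrate = 1810 − 398 = 1412 kg/min.

1412 kg/min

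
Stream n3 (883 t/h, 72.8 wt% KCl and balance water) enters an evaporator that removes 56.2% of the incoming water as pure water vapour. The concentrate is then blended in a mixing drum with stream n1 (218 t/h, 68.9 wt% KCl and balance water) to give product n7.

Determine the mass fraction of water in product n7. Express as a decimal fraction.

Vapour removed = 0.562×0.272×883 = 134.98 t/h; concentrate = 748.02 t/h.
water reaching the mixer = 105.2 (from concentrate) + 218×0.311 = 173 t/h.
Product flow = 748.02 + 218 = 966.02 t/h; water fraction = 0.179.

0.179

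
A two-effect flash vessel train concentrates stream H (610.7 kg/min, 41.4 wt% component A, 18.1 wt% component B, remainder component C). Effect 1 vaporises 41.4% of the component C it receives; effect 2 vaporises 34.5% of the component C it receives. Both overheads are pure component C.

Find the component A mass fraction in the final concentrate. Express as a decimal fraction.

0.5517

component C in feed = 610.7×0.405 = 247.33 kg/min.
After stage 1: component C left = (1−0.414)×247.33 = 144.94; stream total = 508.3 kg/min.
After stage 2: component C left = (1−0.345)×144.94 = 94.934; final concentrate = 458.3 kg/min.
component A fraction = 252.83/458.3 = 0.5517.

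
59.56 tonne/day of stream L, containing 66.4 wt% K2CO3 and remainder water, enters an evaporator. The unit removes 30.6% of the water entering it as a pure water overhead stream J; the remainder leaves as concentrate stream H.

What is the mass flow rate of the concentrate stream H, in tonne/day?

53.44 tonne/day

water entering = 59.56×0.336 = 20.012 tonne/day; overhead removed = 0.306×20.012 = 6.1237 tonne/day.
Concentrate = 59.56 − 6.1237 = 53.436 tonne/day.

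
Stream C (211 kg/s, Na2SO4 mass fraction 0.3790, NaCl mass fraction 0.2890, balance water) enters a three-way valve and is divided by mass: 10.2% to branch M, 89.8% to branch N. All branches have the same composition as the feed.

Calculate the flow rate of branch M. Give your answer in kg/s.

Branch M flow = 0.102×211 = 21.522 kg/s.

21.52 kg/s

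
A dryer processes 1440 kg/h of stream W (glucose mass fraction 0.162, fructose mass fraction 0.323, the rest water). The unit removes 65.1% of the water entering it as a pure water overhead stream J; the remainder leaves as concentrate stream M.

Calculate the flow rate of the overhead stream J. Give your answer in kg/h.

482.8 kg/h

water entering = 1440×0.515 = 741.6 kg/h; overhead removed = 0.651×741.6 = 482.78 kg/h.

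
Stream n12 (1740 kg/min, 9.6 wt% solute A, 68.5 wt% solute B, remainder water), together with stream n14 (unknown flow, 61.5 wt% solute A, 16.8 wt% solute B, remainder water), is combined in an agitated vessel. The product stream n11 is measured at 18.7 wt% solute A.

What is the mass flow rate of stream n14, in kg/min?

370 kg/min

Let n14 be the unknown flow. Total out = 1740 + n14.
solute A balance: 167.04 + 0.615·n14 = 0.187·(1740 + n14)
(0.615 − 0.187)·n14 = 0.187×1740 − 167.04 = 158.34
n14 = 158.34 / 0.428 = 369.95 kg/min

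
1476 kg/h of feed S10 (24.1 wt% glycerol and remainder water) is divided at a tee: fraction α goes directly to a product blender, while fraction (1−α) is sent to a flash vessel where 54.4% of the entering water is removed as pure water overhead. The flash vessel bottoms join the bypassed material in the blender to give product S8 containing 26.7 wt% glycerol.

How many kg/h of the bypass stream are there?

All 1476×0.241 = 355.72 kg/h of glycerol reaches S8, so S8 = 355.72/0.267 = 1332.3 kg/h and vapour = 143.73 kg/h.
The evaporator receives (1−α)·1476 of feed at 0.759 water and removes 0.544 of that water:
0.544×0.759×(1−α)×1476 = 143.73
(1−α) = 143.73/609.43 = 0.2358;  α = 0.7642.
Bypass flow = 0.7642×1476 = 1127.9 kg/h.

1128 kg/h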